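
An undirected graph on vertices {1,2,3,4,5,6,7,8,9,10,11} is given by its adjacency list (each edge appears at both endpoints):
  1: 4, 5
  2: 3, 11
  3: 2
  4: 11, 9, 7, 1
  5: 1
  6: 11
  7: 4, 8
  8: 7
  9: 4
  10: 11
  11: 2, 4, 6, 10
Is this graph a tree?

|V| = 11, |E| = 10.
Connected and |E| = |V| - 1, which characterizes a tree.

Yes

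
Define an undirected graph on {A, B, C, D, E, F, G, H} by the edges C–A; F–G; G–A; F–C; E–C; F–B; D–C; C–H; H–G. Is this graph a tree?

No

The graph has 8 vertices and 9 edges.
A tree on 8 vertices has exactly 7 edges; this graph has 9, so it contains a cycle and is not a tree.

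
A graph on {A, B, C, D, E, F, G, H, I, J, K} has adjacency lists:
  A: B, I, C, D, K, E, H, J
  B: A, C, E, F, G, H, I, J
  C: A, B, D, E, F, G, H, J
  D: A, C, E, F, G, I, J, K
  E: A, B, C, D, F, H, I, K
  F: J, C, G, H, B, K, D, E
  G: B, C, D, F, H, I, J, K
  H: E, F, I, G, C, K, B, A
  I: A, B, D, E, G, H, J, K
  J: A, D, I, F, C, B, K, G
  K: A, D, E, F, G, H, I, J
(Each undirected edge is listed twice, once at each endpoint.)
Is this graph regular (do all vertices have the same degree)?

Degrees: A:8, B:8, C:8, D:8, E:8, F:8, G:8, H:8, I:8, J:8, K:8
All degrees equal 8; the graph is regular.

Yes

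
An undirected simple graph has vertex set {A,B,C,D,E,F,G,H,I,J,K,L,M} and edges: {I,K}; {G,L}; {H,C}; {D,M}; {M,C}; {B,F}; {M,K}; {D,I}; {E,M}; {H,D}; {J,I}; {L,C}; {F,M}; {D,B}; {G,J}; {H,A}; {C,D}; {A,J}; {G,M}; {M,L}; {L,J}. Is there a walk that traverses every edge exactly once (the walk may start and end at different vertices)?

No

Degrees: A:2, B:2, C:4, D:5, E:1, F:2, G:3, H:3, I:3, J:4, K:2, L:4, M:7
Odd-degree vertices: D, E, G, H, I, M (6 total).
With 6 odd-degree vertices (more than two), no single trail can use every edge.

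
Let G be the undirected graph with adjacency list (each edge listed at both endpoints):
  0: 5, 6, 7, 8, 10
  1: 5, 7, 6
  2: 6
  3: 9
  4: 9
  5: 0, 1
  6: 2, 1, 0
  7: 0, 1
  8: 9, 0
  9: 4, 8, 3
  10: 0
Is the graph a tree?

|V| = 11, |E| = 12.
A tree on 11 vertices has exactly 10 edges; this graph has 12, so it contains a cycle and is not a tree.

No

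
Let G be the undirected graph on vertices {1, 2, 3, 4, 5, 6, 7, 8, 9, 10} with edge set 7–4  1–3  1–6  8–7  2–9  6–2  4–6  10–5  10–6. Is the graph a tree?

|V| = 10, |E| = 9.
It is connected with exactly 9 edges, hence acyclic — it is a tree.

Yes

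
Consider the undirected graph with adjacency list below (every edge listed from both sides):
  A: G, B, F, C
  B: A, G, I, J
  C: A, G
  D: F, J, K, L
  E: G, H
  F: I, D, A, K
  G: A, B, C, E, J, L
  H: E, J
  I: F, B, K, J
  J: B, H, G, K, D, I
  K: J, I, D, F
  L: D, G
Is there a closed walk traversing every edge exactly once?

Degrees: A:4, B:4, C:2, D:4, E:2, F:4, G:6, H:2, I:4, J:6, K:4, L:2
Every vertex has even degree and the edges form a single connected piece, so an Eulerian circuit exists.

Yes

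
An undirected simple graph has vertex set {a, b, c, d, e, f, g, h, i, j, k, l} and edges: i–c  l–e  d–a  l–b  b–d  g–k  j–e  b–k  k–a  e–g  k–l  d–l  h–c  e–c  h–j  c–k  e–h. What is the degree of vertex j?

2

Neighbors of j: e, h.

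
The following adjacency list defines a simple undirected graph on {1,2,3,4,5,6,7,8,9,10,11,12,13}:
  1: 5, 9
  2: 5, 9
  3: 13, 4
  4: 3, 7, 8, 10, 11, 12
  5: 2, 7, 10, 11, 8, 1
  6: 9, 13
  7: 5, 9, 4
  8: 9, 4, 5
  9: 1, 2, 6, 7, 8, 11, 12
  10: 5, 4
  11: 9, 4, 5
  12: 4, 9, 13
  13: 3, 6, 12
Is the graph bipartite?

Yes

Partition the vertices as {4, 5, 9, 13} vs {1, 2, 3, 6, 7, 8, 10, 11, 12}. Each listed edge has one endpoint in each part, so the graph is bipartite.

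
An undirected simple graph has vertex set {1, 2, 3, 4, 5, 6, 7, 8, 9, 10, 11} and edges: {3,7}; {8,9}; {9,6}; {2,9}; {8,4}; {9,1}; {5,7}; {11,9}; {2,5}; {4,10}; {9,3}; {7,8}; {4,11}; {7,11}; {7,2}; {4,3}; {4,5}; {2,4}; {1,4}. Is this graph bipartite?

No

4-5-2-4 is an odd cycle (length 3), and a bipartite graph can contain only even cycles.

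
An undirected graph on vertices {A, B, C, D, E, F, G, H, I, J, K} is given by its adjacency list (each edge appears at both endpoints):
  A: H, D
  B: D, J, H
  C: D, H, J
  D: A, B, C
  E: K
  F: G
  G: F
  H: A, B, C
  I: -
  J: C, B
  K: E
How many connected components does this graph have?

Component: {I}
Component: {E, K}
Component: {F, G}
Component: {A, B, C, D, H, J}

4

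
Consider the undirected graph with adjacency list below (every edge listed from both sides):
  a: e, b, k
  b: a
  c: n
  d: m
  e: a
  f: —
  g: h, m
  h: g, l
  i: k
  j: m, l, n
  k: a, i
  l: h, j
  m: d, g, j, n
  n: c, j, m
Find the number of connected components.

3

Component: {f}
Component: {a, b, e, i, k}
Component: {c, d, g, h, j, l, m, n}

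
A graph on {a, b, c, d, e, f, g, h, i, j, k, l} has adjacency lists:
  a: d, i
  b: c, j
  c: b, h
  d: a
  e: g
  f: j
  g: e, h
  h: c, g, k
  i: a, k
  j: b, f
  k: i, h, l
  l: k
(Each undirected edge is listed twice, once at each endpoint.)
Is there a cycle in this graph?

No

|V| = 12, |E| = 11, number of components = 1.
A forest on 12 vertices with 1 component has exactly 11 edges, which matches — so no cycle.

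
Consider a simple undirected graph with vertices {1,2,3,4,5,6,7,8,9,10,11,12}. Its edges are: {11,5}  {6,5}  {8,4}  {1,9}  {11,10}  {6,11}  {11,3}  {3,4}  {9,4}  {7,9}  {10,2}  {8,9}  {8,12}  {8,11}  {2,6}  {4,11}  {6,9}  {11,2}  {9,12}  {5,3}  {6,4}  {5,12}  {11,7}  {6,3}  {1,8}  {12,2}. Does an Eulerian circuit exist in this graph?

Degrees: 1:2, 2:4, 3:4, 4:5, 5:4, 6:6, 7:2, 8:5, 9:6, 10:2, 11:8, 12:4
Vertices with odd degree: 4, 8. An Eulerian circuit requires all degrees even.

No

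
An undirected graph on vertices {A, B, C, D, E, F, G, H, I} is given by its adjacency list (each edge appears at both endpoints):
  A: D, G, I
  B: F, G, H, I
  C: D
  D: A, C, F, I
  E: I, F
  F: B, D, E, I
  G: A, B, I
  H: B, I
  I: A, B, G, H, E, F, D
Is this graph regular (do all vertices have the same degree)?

No

Degrees: A:3, B:4, C:1, D:4, E:2, F:4, G:3, H:2, I:7
Vertex C has degree 1 while I has degree 7, so the graph is not regular.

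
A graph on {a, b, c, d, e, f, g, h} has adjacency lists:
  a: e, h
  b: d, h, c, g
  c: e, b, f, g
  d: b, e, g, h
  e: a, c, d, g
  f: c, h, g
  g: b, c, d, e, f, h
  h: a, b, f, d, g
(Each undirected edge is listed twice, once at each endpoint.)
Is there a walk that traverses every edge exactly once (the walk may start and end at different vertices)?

Degrees: a:2, b:4, c:4, d:4, e:4, f:3, g:6, h:5
Odd-degree vertices: f, h (2 total).
With 2 odd-degree vertices and all edges in one connected piece, an Eulerian trail exists (from f to h).

Yes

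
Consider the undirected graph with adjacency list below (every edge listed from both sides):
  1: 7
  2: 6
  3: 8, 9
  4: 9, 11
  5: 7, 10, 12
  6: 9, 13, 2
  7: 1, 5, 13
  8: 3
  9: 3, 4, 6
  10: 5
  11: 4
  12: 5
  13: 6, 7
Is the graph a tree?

The graph has 13 vertices and 12 edges.
Connected and |E| = |V| - 1, which characterizes a tree.

Yes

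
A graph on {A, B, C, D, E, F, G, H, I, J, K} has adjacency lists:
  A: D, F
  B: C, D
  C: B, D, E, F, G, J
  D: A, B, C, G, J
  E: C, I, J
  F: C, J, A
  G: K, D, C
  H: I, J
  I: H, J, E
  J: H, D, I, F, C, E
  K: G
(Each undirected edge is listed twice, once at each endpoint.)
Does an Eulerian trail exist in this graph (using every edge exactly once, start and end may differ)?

Degrees: A:2, B:2, C:6, D:5, E:3, F:3, G:3, H:2, I:3, J:6, K:1
Odd-degree vertices: D, E, F, G, I, K (6 total).
An Eulerian trail requires 0 or 2 odd-degree vertices; here there are 6.

No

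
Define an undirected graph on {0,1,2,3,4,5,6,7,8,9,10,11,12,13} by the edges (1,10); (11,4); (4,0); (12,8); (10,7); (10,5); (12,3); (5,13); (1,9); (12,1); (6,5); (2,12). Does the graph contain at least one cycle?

No

|V| = 14, |E| = 12, number of components = 2.
Since 12 = 14 - 2, the graph is a forest and contains no cycle.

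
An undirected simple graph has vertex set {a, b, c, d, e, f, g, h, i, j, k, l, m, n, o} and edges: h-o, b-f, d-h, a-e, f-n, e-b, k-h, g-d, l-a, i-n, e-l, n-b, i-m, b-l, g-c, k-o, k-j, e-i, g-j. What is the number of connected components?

2

Component: {c, d, g, h, j, k, o}
Component: {a, b, e, f, i, l, m, n}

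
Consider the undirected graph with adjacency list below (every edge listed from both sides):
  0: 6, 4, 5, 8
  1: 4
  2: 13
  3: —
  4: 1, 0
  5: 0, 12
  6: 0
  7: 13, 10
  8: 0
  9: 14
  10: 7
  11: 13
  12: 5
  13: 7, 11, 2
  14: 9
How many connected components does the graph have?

4

Component: {3}
Component: {9, 14}
Component: {2, 7, 10, 11, 13}
Component: {0, 1, 4, 5, 6, 8, 12}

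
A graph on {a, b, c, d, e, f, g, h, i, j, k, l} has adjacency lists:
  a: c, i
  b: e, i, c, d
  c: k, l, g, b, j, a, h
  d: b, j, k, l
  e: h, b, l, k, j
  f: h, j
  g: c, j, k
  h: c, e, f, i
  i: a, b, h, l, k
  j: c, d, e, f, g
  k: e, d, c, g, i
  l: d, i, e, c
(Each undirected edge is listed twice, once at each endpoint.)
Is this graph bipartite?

c-g-j-c is an odd cycle (length 3), and a bipartite graph can contain only even cycles.

No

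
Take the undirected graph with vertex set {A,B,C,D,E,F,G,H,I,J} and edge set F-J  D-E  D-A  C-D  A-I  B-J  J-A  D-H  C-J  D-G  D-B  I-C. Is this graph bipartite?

Yes

Partition the vertices as {D, I, J} vs {A, B, C, E, F, G, H}. Each listed edge has one endpoint in each part, so the graph is bipartite.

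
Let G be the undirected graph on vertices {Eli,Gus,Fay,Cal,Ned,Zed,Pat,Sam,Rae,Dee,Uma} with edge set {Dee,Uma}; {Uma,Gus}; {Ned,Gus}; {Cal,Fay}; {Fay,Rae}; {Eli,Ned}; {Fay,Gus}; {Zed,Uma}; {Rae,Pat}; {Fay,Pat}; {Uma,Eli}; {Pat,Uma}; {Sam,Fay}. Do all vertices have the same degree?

No

Degrees: Eli:2, Gus:3, Fay:5, Cal:1, Ned:2, Zed:1, Pat:3, Sam:1, Rae:2, Dee:1, Uma:5
Degrees are not all equal (e.g. deg(Cal)=1 but deg(Fay)=5); not regular.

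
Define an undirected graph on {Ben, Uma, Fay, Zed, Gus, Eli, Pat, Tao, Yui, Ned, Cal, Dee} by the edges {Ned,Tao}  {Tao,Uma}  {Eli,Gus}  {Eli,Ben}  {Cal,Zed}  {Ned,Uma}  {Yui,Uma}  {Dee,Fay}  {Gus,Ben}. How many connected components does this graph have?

Component: {Pat}
Component: {Fay, Dee}
Component: {Zed, Cal}
Component: {Ben, Gus, Eli}
Component: {Uma, Tao, Yui, Ned}

5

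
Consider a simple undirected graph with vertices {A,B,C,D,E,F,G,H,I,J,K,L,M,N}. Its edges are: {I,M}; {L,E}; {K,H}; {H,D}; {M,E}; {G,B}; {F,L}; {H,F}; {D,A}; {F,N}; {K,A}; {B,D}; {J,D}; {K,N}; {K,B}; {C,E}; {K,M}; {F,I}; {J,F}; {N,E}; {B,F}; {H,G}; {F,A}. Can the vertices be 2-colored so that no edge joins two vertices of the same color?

No

The cycle F-I-M-K-N-F has length 5, which is odd, so the graph is not bipartite.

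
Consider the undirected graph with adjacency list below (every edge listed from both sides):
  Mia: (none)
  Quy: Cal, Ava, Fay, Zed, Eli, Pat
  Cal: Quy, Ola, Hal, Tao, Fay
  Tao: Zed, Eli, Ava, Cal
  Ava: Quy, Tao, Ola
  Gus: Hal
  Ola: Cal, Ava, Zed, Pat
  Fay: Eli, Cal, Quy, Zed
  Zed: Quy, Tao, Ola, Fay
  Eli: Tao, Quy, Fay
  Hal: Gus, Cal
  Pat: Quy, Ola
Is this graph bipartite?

Zed-Fay-Quy-Zed is an odd cycle (length 3), and a bipartite graph can contain only even cycles.

No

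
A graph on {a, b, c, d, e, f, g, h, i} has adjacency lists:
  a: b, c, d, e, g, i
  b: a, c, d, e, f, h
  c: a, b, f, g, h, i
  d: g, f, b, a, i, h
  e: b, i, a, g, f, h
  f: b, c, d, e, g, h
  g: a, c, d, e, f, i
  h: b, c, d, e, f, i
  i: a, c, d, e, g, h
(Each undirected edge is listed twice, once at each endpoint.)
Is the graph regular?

Yes

Degrees: a:6, b:6, c:6, d:6, e:6, f:6, g:6, h:6, i:6
All degrees equal 6; the graph is regular.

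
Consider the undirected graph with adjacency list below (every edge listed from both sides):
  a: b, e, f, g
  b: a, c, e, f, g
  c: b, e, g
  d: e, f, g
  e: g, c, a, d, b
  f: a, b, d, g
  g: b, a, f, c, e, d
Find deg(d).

3

Neighbors of d: e, f, g.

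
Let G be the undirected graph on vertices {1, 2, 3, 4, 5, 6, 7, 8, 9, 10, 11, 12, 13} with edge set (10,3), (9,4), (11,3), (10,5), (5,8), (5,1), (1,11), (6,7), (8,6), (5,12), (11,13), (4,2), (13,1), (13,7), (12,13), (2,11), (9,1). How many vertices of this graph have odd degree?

Degrees: 1:4, 2:2, 3:2, 4:2, 5:4, 6:2, 7:2, 8:2, 9:2, 10:2, 11:4, 12:2, 13:4
Odd-degree vertices: none.

0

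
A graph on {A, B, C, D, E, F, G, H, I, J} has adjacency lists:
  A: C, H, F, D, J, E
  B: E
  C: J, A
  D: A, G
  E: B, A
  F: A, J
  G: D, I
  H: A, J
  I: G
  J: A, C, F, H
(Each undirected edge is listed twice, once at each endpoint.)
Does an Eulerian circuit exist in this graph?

Degrees: A:6, B:1, C:2, D:2, E:2, F:2, G:2, H:2, I:1, J:4
B, I have odd degree; an Eulerian circuit needs every degree to be even, so none exists.

No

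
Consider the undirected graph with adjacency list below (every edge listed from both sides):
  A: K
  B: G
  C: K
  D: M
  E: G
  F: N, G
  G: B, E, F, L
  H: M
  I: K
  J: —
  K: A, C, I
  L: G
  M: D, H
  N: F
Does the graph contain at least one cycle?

No

|V| = 14, |E| = 10, number of components = 4.
Since 10 = 14 - 4, the graph is a forest and contains no cycle.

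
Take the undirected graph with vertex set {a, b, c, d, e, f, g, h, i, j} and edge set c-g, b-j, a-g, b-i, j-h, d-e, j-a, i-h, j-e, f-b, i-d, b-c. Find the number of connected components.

Component: {a, b, c, d, e, f, g, h, i, j}

1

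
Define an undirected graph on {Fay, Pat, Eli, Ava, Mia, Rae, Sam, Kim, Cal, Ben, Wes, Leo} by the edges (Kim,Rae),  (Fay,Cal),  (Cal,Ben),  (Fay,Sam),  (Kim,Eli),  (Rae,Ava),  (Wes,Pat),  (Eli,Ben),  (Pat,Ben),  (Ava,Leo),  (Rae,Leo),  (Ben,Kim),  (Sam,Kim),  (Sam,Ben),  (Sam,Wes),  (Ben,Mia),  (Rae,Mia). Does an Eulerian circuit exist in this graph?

Degrees: Fay:2, Pat:2, Eli:2, Ava:2, Mia:2, Rae:4, Sam:4, Kim:4, Cal:2, Ben:6, Wes:2, Leo:2
Every vertex has even degree and the edges form a single connected piece, so an Eulerian circuit exists.

Yes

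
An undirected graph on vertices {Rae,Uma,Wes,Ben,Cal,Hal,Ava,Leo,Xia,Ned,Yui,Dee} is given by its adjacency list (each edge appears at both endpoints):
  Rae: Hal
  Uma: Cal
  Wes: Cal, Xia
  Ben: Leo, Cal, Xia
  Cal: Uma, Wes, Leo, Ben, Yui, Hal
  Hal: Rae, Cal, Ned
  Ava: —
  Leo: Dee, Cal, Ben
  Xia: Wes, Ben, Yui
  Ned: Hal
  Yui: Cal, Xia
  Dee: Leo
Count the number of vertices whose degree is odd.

Degrees: Rae:1, Uma:1, Wes:2, Ben:3, Cal:6, Hal:3, Ava:0, Leo:3, Xia:3, Ned:1, Yui:2, Dee:1
Odd-degree vertices: Rae, Uma, Ben, Hal, Leo, Xia, Ned, Dee.

8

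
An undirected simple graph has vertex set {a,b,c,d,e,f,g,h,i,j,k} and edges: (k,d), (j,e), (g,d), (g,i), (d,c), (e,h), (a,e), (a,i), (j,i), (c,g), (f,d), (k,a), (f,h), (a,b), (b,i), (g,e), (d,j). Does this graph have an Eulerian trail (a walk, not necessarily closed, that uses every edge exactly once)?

Yes

Degrees: a:4, b:2, c:2, d:5, e:4, f:2, g:4, h:2, i:4, j:3, k:2
Odd-degree vertices: d, j (2 total).
With 2 odd-degree vertices and all edges in one connected piece, an Eulerian trail exists (from d to j).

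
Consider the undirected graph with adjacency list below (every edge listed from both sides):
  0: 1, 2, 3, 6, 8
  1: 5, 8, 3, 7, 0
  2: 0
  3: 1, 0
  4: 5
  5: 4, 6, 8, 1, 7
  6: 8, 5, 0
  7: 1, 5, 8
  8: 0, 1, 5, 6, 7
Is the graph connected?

A breadth-first search from 0 visits 0, 1, 6, 3, 2, 8, 5, 7, 4 — all 9 vertices — so the graph is connected.

Yes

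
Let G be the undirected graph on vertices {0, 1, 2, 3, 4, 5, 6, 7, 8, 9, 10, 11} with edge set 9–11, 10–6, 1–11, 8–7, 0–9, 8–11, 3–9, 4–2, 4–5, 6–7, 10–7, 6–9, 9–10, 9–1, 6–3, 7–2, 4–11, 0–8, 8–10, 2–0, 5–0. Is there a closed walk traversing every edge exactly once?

Degrees: 0:4, 1:2, 2:3, 3:2, 4:3, 5:2, 6:4, 7:4, 8:4, 9:6, 10:4, 11:4
2, 4 have odd degree; an Eulerian circuit needs every degree to be even, so none exists.

No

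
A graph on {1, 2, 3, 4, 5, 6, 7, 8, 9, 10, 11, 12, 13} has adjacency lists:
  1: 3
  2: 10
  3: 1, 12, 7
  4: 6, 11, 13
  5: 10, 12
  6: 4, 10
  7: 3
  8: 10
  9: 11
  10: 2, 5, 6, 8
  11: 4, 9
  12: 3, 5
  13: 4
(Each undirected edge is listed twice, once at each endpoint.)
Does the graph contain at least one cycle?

No

The graph has 13 vertices, 12 edges, and 1 connected component.
Since 12 = 13 - 1, the graph is a forest and contains no cycle.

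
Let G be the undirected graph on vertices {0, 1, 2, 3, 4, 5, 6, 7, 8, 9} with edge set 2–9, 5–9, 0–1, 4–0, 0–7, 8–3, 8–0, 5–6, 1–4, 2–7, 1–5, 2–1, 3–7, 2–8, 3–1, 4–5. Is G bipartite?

No

The cycle 4-1-5-4 has length 3, which is odd, so the graph is not bipartite.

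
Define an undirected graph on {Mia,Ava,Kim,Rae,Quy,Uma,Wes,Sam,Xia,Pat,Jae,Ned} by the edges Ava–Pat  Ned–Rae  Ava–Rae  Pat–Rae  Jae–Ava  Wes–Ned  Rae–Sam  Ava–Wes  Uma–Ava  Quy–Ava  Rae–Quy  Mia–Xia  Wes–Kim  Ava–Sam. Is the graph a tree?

|V| = 12, |E| = 14.
It splits into 2 components, so it cannot be a tree.

No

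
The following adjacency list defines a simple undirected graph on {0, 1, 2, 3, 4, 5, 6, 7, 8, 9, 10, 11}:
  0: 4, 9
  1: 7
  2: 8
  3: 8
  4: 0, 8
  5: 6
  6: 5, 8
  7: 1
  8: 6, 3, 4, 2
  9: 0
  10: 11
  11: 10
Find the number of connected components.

Component: {1, 7}
Component: {10, 11}
Component: {0, 2, 3, 4, 5, 6, 8, 9}

3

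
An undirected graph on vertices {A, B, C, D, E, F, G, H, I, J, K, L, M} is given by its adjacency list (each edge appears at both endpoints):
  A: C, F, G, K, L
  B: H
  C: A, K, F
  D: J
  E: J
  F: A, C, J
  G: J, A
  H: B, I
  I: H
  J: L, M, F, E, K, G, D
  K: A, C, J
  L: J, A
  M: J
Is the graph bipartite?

A-C-K-A is an odd cycle (length 3), and a bipartite graph can contain only even cycles.

No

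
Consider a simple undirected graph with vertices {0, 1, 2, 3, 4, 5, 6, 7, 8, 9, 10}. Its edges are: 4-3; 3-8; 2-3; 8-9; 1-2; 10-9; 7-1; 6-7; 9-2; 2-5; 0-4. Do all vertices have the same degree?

No

Degrees: 0:1, 1:2, 2:4, 3:3, 4:2, 5:1, 6:1, 7:2, 8:2, 9:3, 10:1
Vertex 0 has degree 1 while 2 has degree 4, so the graph is not regular.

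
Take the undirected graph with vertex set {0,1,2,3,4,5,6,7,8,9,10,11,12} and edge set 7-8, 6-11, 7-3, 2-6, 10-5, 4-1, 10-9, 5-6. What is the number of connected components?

Component: {0}
Component: {12}
Component: {1, 4}
Component: {3, 7, 8}
Component: {2, 5, 6, 9, 10, 11}

5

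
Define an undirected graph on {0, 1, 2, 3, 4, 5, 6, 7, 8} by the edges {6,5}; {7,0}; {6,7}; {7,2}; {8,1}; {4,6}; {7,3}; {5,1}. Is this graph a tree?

|V| = 9, |E| = 8.
It is connected with exactly 8 edges, hence acyclic — it is a tree.

Yes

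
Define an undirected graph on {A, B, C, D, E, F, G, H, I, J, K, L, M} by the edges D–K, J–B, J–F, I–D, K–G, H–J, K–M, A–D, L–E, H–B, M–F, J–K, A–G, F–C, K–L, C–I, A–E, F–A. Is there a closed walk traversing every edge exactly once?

No

Degrees: A:4, B:2, C:2, D:3, E:2, F:4, G:2, H:2, I:2, J:4, K:5, L:2, M:2
Vertices with odd degree: D, K. An Eulerian circuit requires all degrees even.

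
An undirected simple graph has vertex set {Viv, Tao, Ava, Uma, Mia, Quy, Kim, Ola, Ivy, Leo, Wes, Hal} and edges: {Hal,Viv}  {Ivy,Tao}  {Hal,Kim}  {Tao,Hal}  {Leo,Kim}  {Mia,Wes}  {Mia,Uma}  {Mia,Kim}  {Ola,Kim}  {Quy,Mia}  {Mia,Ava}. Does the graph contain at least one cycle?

|V| = 12, |E| = 11, number of components = 1.
Since 11 = 12 - 1, the graph is a forest and contains no cycle.

No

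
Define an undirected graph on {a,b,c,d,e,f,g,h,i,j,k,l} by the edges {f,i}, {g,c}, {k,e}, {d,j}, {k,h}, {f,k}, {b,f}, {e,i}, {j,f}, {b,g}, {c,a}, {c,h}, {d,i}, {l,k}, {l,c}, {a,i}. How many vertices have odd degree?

0

Degrees: a:2, b:2, c:4, d:2, e:2, f:4, g:2, h:2, i:4, j:2, k:4, l:2
Odd-degree vertices: none.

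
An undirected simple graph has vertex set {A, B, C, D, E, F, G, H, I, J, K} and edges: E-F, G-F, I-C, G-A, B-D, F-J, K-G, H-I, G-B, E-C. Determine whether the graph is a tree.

Yes

|V| = 11, |E| = 10.
It is connected with exactly 10 edges, hence acyclic — it is a tree.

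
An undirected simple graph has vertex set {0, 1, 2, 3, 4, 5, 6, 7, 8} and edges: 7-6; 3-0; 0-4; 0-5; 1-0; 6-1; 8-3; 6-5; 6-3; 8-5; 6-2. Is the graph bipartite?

Color {1, 2, 3, 4, 5, 7} black and {0, 6, 8} white. No edge joins two same-colored vertices, so the graph is bipartite.

Yes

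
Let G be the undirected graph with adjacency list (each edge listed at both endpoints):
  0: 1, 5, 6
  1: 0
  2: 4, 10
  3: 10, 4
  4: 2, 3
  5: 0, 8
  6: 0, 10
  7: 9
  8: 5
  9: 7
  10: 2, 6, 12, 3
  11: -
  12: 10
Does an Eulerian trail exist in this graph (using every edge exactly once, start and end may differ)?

Degrees: 0:3, 1:1, 2:2, 3:2, 4:2, 5:2, 6:2, 7:1, 8:1, 9:1, 10:4, 11:0, 12:1
Odd-degree vertices: 0, 1, 7, 8, 9, 12 (6 total).
An Eulerian trail requires 0 or 2 odd-degree vertices; here there are 6.

No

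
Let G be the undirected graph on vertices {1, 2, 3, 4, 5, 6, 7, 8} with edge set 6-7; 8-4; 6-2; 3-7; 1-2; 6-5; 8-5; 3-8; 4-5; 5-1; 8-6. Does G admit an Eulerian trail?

Yes

Degrees: 1:2, 2:2, 3:2, 4:2, 5:4, 6:4, 7:2, 8:4
Odd-degree vertices: none (0 total).
With 0 odd-degree vertices and all edges in one connected piece, an Eulerian trail exists.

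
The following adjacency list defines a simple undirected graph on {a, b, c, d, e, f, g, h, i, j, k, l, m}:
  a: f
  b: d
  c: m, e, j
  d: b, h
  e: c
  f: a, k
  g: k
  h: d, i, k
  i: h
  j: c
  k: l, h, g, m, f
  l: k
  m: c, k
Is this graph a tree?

|V| = 13, |E| = 12.
It is connected with exactly 12 edges, hence acyclic — it is a tree.

Yes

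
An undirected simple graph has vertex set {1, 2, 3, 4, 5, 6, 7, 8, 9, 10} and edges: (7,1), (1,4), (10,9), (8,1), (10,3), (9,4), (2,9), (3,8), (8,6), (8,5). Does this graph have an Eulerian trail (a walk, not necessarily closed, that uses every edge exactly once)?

No

Degrees: 1:3, 2:1, 3:2, 4:2, 5:1, 6:1, 7:1, 8:4, 9:3, 10:2
Odd-degree vertices: 1, 2, 5, 6, 7, 9 (6 total).
An Eulerian trail requires 0 or 2 odd-degree vertices; here there are 6.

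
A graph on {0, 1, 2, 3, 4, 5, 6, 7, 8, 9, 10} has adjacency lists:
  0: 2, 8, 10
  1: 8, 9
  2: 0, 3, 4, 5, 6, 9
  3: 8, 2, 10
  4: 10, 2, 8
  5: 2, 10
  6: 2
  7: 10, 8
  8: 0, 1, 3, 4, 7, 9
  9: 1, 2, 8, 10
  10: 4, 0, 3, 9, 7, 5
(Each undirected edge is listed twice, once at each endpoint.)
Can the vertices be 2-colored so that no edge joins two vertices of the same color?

No

9-1-8-9 is an odd cycle (length 3), and a bipartite graph can contain only even cycles.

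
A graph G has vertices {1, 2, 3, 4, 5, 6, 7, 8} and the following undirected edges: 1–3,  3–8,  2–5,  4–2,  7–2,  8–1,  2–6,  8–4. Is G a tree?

The graph has 8 vertices and 8 edges.
Connected but with 8 > 7 edges, so it has a cycle and is not a tree.

No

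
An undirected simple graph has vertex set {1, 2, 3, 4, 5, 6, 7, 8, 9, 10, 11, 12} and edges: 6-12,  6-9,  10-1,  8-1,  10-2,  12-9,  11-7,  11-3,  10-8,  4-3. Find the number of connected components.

Component: {5}
Component: {6, 9, 12}
Component: {1, 2, 8, 10}
Component: {3, 4, 7, 11}

4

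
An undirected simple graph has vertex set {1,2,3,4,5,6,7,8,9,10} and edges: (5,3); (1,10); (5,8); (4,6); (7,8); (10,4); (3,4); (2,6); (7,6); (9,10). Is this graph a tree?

|V| = 10, |E| = 10.
Connected but with 10 > 9 edges, so it has a cycle and is not a tree.

No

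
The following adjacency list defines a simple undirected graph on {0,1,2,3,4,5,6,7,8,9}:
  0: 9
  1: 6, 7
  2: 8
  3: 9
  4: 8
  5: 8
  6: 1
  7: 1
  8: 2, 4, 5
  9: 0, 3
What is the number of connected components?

3

Component: {0, 3, 9}
Component: {1, 6, 7}
Component: {2, 4, 5, 8}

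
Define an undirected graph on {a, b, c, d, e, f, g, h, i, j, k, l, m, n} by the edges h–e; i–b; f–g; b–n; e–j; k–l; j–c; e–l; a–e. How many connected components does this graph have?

5

Component: {d}
Component: {m}
Component: {f, g}
Component: {b, i, n}
Component: {a, c, e, h, j, k, l}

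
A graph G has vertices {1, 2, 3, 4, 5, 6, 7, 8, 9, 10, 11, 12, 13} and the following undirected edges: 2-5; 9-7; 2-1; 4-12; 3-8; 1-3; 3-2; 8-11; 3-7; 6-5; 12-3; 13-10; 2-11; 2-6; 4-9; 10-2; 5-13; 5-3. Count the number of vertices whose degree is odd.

Degrees: 1:2, 2:6, 3:6, 4:2, 5:4, 6:2, 7:2, 8:2, 9:2, 10:2, 11:2, 12:2, 13:2
Odd-degree vertices: none.

0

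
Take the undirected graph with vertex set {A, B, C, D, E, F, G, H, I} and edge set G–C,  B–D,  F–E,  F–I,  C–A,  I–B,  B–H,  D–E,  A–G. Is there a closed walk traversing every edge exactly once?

No

Degrees: A:2, B:3, C:2, D:2, E:2, F:2, G:2, H:1, I:2
B, H have odd degree; an Eulerian circuit needs every degree to be even, so none exists.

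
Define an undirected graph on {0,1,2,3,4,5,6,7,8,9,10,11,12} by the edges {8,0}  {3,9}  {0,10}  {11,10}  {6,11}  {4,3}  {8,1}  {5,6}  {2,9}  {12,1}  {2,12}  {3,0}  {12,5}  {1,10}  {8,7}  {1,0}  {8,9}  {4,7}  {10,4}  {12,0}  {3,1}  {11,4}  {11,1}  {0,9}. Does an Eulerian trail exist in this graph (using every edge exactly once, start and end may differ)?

Yes

Degrees: 0:6, 1:6, 2:2, 3:4, 4:4, 5:2, 6:2, 7:2, 8:4, 9:4, 10:4, 11:4, 12:4
Odd-degree vertices: none (0 total).
The non-isolated vertices are connected and exactly 0 have odd degree, so an Eulerian trail exists.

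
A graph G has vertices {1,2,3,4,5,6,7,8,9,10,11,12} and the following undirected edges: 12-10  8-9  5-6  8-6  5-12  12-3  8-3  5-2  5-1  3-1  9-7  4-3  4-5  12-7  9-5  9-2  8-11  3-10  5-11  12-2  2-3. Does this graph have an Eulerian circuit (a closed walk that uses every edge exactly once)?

No

Degrees: 1:2, 2:4, 3:6, 4:2, 5:7, 6:2, 7:2, 8:4, 9:4, 10:2, 11:2, 12:5
5, 12 have odd degree; an Eulerian circuit needs every degree to be even, so none exists.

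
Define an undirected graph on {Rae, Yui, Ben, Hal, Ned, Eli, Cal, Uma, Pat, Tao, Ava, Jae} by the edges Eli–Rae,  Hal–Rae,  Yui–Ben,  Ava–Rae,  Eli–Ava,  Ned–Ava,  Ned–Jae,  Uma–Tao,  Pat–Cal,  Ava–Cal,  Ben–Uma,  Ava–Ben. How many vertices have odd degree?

Degrees: Rae:3, Yui:1, Ben:3, Hal:1, Ned:2, Eli:2, Cal:2, Uma:2, Pat:1, Tao:1, Ava:5, Jae:1
Odd-degree vertices: Rae, Yui, Ben, Hal, Pat, Tao, Ava, Jae.

8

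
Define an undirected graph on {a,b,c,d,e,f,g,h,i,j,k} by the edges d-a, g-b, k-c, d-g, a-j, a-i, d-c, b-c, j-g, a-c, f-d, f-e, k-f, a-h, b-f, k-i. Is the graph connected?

A breadth-first search from a visits a, d, j, h, i, c, g, f, k, b, e — all 11 vertices — so the graph is connected.

Yes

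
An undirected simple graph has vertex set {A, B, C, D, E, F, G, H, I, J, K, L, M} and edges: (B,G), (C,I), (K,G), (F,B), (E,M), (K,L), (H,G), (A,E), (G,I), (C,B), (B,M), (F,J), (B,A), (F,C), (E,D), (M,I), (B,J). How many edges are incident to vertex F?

3

Neighbors of F: B, C, J.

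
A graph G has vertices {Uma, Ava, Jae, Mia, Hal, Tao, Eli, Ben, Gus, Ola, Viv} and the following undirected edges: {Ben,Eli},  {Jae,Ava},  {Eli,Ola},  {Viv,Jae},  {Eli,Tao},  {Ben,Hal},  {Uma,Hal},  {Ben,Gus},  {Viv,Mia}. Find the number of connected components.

Component: {Ava, Jae, Mia, Viv}
Component: {Uma, Hal, Tao, Eli, Ben, Gus, Ola}

2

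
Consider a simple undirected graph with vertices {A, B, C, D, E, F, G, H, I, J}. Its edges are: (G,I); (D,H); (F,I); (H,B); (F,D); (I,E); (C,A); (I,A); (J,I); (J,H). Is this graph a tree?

No

|V| = 10, |E| = 10.
A tree on 10 vertices has exactly 9 edges; this graph has 10, so it contains a cycle and is not a tree.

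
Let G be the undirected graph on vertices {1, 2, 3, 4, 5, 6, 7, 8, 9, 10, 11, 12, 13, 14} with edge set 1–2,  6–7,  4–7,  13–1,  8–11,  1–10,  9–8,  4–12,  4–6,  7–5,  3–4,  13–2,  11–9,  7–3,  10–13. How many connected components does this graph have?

Component: {14}
Component: {8, 9, 11}
Component: {1, 2, 10, 13}
Component: {3, 4, 5, 6, 7, 12}

4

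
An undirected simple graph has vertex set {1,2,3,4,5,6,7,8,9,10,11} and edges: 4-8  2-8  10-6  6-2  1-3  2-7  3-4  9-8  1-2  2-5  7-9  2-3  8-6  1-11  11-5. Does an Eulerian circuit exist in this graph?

Degrees: 1:3, 2:6, 3:3, 4:2, 5:2, 6:3, 7:2, 8:4, 9:2, 10:1, 11:2
1, 3, 6, 10 have odd degree; an Eulerian circuit needs every degree to be even, so none exists.

No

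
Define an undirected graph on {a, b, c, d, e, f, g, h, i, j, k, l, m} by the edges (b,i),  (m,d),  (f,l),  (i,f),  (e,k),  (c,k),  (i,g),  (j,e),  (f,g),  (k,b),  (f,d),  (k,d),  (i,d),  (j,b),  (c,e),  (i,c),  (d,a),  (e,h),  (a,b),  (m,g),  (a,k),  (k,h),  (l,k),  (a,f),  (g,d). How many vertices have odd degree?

Degrees: a:4, b:4, c:3, d:6, e:4, f:5, g:4, h:2, i:5, j:2, k:7, l:2, m:2
Odd-degree vertices: c, f, i, k.

4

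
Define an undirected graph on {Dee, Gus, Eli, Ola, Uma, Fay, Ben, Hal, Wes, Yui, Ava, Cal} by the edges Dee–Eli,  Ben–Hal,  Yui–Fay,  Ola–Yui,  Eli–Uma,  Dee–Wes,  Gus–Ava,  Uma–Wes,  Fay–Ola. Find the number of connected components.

5

Component: {Cal}
Component: {Gus, Ava}
Component: {Ben, Hal}
Component: {Ola, Fay, Yui}
Component: {Dee, Eli, Uma, Wes}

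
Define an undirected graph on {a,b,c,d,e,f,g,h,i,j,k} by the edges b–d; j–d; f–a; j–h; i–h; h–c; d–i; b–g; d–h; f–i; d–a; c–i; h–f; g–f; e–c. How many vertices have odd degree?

4

Degrees: a:2, b:2, c:3, d:5, e:1, f:4, g:2, h:5, i:4, j:2, k:0
Odd-degree vertices: c, d, e, h.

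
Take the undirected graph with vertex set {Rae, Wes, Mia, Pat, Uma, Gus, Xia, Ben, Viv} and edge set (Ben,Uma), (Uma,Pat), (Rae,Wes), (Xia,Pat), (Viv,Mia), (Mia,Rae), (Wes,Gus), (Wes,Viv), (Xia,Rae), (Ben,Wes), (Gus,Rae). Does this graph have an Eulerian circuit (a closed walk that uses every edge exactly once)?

Degrees: Rae:4, Wes:4, Mia:2, Pat:2, Uma:2, Gus:2, Xia:2, Ben:2, Viv:2
All degrees are even and the non-isolated vertices are connected — an Eulerian circuit exists.

Yes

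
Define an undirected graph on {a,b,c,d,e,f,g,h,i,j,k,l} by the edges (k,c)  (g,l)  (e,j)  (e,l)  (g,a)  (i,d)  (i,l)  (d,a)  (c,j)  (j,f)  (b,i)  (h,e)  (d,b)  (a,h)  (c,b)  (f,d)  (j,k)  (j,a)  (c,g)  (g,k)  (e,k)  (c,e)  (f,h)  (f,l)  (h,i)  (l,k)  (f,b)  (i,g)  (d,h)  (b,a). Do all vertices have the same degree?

Degrees: a:5, b:5, c:5, d:5, e:5, f:5, g:5, h:5, i:5, j:5, k:5, l:5
All degrees equal 5; the graph is regular.

Yes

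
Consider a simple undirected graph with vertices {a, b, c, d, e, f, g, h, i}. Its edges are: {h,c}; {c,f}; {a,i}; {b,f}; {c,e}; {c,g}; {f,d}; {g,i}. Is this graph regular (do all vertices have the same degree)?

Degrees: a:1, b:1, c:4, d:1, e:1, f:3, g:2, h:1, i:2
Vertex a has degree 1 while c has degree 4, so the graph is not regular.

No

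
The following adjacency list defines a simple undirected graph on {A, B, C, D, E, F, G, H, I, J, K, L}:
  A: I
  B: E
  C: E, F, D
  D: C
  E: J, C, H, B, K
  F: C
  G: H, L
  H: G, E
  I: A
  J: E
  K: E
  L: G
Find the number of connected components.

2

Component: {A, I}
Component: {B, C, D, E, F, G, H, J, K, L}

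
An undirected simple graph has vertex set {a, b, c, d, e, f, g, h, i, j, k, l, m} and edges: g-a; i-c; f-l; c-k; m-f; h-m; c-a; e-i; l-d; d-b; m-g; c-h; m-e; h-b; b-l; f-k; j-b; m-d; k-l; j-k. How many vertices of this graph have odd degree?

Degrees: a:2, b:4, c:4, d:3, e:2, f:3, g:2, h:3, i:2, j:2, k:4, l:4, m:5
Odd-degree vertices: d, f, h, m.

4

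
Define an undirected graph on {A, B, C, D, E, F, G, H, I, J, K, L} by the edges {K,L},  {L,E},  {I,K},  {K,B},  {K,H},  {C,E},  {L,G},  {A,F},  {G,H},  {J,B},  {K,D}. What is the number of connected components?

Component: {A, F}
Component: {B, C, D, E, G, H, I, J, K, L}

2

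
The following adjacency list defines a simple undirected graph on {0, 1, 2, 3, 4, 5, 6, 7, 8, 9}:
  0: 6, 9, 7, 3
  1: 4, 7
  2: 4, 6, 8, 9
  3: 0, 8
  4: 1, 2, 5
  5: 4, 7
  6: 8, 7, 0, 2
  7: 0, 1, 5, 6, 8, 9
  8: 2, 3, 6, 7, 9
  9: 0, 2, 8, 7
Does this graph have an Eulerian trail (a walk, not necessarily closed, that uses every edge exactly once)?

Yes

Degrees: 0:4, 1:2, 2:4, 3:2, 4:3, 5:2, 6:4, 7:6, 8:5, 9:4
Odd-degree vertices: 4, 8 (2 total).
The non-isolated vertices are connected and exactly 2 have odd degree, so an Eulerian trail exists (from 4 to 8).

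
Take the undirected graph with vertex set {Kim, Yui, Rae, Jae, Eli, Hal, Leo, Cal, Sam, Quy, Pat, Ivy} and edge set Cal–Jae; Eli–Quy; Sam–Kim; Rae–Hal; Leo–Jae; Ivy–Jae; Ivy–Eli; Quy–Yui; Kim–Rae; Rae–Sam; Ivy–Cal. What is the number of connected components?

3

Component: {Pat}
Component: {Kim, Rae, Hal, Sam}
Component: {Yui, Jae, Eli, Leo, Cal, Quy, Ivy}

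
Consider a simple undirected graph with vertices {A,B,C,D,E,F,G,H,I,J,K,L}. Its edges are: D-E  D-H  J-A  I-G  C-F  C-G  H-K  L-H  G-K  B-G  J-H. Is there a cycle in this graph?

The graph has 12 vertices, 11 edges, and 1 connected component.
A forest on 12 vertices with 1 component has exactly 11 edges, which matches — so no cycle.

No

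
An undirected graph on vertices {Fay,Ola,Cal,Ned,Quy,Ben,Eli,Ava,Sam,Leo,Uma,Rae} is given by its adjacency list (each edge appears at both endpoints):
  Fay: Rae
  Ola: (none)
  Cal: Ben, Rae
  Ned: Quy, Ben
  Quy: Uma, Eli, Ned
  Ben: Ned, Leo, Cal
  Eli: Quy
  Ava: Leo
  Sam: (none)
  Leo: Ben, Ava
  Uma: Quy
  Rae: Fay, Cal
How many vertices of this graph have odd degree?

6

Degrees: Fay:1, Ola:0, Cal:2, Ned:2, Quy:3, Ben:3, Eli:1, Ava:1, Sam:0, Leo:2, Uma:1, Rae:2
Odd-degree vertices: Fay, Quy, Ben, Eli, Ava, Uma.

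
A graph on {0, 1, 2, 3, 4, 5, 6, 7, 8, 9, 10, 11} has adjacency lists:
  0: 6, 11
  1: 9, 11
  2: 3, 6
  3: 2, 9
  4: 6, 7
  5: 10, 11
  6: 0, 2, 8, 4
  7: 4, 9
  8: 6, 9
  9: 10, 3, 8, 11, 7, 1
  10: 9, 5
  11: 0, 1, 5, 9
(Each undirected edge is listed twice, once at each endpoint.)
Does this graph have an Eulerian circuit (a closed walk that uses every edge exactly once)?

Yes

Degrees: 0:2, 1:2, 2:2, 3:2, 4:2, 5:2, 6:4, 7:2, 8:2, 9:6, 10:2, 11:4
Every vertex has even degree and the edges form a single connected piece, so an Eulerian circuit exists.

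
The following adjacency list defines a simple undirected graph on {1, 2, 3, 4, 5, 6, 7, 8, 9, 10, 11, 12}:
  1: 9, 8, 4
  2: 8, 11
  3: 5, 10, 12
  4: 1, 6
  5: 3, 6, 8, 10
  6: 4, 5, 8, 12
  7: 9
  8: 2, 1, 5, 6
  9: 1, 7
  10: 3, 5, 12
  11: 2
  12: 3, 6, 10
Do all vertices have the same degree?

No

Degrees: 1:3, 2:2, 3:3, 4:2, 5:4, 6:4, 7:1, 8:4, 9:2, 10:3, 11:1, 12:3
Vertex 7 has degree 1 while 5 has degree 4, so the graph is not regular.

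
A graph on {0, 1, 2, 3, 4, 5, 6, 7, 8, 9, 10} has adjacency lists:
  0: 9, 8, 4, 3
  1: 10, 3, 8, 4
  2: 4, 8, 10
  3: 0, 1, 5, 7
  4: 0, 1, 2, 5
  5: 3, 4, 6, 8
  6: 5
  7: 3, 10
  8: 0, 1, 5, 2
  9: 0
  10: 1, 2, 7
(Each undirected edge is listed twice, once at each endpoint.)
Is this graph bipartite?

Yes

Partition the vertices as {3, 4, 6, 8, 9, 10} vs {0, 1, 2, 5, 7}. Each listed edge has one endpoint in each part, so the graph is bipartite.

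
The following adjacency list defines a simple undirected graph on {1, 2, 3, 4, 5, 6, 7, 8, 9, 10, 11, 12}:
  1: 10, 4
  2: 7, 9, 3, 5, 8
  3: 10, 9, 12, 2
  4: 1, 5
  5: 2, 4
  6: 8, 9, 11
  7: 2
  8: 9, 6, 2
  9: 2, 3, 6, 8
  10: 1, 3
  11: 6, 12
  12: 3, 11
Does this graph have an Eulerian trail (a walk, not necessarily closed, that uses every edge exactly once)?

No

Degrees: 1:2, 2:5, 3:4, 4:2, 5:2, 6:3, 7:1, 8:3, 9:4, 10:2, 11:2, 12:2
Odd-degree vertices: 2, 6, 7, 8 (4 total).
With 4 odd-degree vertices (more than two), no single trail can use every edge.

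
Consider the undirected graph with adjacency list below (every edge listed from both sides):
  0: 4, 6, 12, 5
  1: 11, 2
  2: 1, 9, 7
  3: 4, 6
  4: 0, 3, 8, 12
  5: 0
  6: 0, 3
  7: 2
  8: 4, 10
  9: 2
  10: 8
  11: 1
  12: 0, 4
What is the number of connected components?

2

Component: {1, 2, 7, 9, 11}
Component: {0, 3, 4, 5, 6, 8, 10, 12}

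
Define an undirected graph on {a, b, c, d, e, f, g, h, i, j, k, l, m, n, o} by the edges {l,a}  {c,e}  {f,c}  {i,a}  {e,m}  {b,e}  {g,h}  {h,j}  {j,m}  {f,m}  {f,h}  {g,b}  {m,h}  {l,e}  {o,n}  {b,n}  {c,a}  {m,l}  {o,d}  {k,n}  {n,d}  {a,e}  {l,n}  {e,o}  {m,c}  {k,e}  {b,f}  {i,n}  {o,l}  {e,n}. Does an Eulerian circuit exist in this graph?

No

Degrees: a:4, b:4, c:4, d:2, e:8, f:4, g:2, h:4, i:2, j:2, k:2, l:5, m:6, n:7, o:4
Vertices with odd degree: l, n. An Eulerian circuit requires all degrees even.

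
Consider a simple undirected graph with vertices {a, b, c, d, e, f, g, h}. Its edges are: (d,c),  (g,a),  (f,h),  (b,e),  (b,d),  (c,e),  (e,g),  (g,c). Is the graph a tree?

No

|V| = 8, |E| = 8.
It splits into 2 components, so it cannot be a tree.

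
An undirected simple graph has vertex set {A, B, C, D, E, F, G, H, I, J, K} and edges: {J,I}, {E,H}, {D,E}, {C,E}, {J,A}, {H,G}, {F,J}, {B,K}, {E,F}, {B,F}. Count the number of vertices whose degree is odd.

8

Degrees: A:1, B:2, C:1, D:1, E:4, F:3, G:1, H:2, I:1, J:3, K:1
Odd-degree vertices: A, C, D, F, G, I, J, K.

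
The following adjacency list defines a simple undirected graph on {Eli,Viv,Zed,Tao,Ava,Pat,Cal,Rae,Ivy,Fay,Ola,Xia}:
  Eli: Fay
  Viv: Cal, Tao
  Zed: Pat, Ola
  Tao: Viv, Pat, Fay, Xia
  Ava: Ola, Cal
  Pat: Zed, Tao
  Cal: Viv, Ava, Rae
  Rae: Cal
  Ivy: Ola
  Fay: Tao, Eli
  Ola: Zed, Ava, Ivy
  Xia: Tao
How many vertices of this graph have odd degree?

6

Degrees: Eli:1, Viv:2, Zed:2, Tao:4, Ava:2, Pat:2, Cal:3, Rae:1, Ivy:1, Fay:2, Ola:3, Xia:1
Odd-degree vertices: Eli, Cal, Rae, Ivy, Ola, Xia.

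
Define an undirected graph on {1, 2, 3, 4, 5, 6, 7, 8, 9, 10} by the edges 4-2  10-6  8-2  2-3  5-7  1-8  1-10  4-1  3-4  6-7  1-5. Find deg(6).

2

Neighbors of 6: 7, 10.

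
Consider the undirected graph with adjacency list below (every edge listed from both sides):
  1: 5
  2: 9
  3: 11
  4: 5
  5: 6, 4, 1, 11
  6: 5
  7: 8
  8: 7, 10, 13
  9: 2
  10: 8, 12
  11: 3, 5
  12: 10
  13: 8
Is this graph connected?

No

Component: {2, 9}
Component: {7, 8, 10, 12, 13}
Component: {1, 3, 4, 5, 6, 11}
No edge joins these 3 groups, so the graph is disconnected.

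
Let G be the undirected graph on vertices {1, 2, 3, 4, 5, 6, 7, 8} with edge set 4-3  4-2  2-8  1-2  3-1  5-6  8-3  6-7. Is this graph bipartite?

A valid 2-coloring puts {2, 3, 6} on one side and {1, 4, 5, 7, 8} on the other; every edge crosses between the two sides.

Yes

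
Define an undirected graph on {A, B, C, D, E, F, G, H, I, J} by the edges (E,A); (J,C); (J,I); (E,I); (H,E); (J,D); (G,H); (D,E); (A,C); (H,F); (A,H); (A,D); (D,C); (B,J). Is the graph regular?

Degrees: A:4, B:1, C:3, D:4, E:4, F:1, G:1, H:4, I:2, J:4
Degrees are not all equal (e.g. deg(B)=1 but deg(A)=4); not regular.

No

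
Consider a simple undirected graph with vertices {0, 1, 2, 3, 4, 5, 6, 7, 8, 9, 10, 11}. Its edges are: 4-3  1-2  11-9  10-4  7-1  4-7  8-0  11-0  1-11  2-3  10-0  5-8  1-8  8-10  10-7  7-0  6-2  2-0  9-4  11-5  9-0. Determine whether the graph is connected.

Starting from 0 and exploring outward reaches every vertex (0, 10, 9, 7, 2, 8, 11, 4, 1, 6, 3, 5); the graph is connected.

Yes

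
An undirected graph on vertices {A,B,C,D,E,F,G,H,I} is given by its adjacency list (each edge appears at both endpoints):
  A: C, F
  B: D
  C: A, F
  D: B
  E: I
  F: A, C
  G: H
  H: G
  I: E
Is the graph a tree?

No

|V| = 9, |E| = 6.
It splits into 4 components, so it cannot be a tree.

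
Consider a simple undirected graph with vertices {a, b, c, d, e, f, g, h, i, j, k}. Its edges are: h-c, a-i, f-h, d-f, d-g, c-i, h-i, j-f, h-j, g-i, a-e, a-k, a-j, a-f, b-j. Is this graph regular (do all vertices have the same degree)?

Degrees: a:5, b:1, c:2, d:2, e:1, f:4, g:2, h:4, i:4, j:4, k:1
Degrees are not all equal (e.g. deg(b)=1 but deg(a)=5); not regular.

No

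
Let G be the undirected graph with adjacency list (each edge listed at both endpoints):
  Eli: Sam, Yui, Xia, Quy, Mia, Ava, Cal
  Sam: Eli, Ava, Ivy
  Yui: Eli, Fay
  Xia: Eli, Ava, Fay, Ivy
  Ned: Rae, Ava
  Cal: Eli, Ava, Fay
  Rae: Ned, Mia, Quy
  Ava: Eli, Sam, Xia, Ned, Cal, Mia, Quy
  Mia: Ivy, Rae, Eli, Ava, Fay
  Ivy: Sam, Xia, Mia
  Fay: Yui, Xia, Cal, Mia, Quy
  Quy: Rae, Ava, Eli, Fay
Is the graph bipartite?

Eli-Ava-Quy-Eli is an odd cycle (length 3), and a bipartite graph can contain only even cycles.

No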